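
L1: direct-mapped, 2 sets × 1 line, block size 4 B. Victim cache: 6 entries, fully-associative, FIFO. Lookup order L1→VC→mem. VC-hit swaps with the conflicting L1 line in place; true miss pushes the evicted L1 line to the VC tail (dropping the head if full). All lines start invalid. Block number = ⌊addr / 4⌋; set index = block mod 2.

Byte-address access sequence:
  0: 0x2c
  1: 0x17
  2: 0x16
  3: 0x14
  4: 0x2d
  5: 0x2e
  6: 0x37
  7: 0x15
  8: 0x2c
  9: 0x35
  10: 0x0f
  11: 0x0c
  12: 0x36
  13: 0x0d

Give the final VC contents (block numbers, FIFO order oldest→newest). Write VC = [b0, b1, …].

0: 0x2c (blk 11, set 1) → MISS  vc=[]
1: 0x17 (blk 5, set 1) → MISS  vc=[11]
2: 0x16 (blk 5, set 1) → L1-HIT  vc=[11]
3: 0x14 (blk 5, set 1) → L1-HIT  vc=[11]
4: 0x2d (blk 11, set 1) → VC-HIT  vc=[5]
5: 0x2e (blk 11, set 1) → L1-HIT  vc=[5]
6: 0x37 (blk 13, set 1) → MISS  vc=[5, 11]
7: 0x15 (blk 5, set 1) → VC-HIT  vc=[13, 11]
8: 0x2c (blk 11, set 1) → VC-HIT  vc=[13, 5]
9: 0x35 (blk 13, set 1) → VC-HIT  vc=[11, 5]
10: 0xf (blk 3, set 1) → MISS  vc=[11, 5, 13]
11: 0xc (blk 3, set 1) → L1-HIT  vc=[11, 5, 13]
12: 0x36 (blk 13, set 1) → VC-HIT  vc=[11, 5, 3]
13: 0xd (blk 3, set 1) → VC-HIT  vc=[11, 5, 13]

VC = [11, 5, 13]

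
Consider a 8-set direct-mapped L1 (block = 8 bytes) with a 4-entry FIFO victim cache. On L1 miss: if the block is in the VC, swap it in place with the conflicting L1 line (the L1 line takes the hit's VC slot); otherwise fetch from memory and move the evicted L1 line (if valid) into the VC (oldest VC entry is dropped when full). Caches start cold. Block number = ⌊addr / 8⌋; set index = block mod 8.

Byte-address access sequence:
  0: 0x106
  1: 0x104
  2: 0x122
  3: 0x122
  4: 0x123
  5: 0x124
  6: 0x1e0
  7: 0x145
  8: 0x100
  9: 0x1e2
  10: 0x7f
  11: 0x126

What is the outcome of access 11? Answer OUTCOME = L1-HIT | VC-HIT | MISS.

#0 0x106→b32/s0 MISS; vc=[]
#1 0x104→b32/s0 L1-HIT; vc=[]
#2 0x122→b36/s4 MISS; vc=[]
#3 0x122→b36/s4 L1-HIT; vc=[]
#4 0x123→b36/s4 L1-HIT; vc=[]
#5 0x124→b36/s4 L1-HIT; vc=[]
#6 0x1e0→b60/s4 MISS; vc=[36]
#7 0x145→b40/s0 MISS; vc=[36,32]
#8 0x100→b32/s0 VC-HIT; vc=[36,40]
#9 0x1e2→b60/s4 L1-HIT; vc=[36,40]
#10 0x7f→b15/s7 MISS; vc=[36,40]
#11 0x126→b36/s4 VC-HIT; vc=[60,40]

OUTCOME = VC-HIT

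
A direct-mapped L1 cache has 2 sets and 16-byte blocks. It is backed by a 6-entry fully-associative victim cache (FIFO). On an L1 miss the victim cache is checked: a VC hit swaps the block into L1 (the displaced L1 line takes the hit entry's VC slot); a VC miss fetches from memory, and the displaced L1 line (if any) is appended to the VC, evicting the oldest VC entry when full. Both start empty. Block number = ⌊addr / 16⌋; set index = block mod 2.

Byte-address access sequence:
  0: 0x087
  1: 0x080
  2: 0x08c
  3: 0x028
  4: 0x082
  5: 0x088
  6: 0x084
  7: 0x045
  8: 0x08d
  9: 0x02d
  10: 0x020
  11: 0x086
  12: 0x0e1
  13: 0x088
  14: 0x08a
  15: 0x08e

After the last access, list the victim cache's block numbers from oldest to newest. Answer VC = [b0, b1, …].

  [0] addr=0x87 blk=8 s=0: MISS | VC []
  [1] addr=0x80 blk=8 s=0: L1-HIT | VC []
  [2] addr=0x8c blk=8 s=0: L1-HIT | VC []
  [3] addr=0x28 blk=2 s=0: MISS | VC [8]
  [4] addr=0x82 blk=8 s=0: VC-HIT | VC [2]
  [5] addr=0x88 blk=8 s=0: L1-HIT | VC [2]
  [6] addr=0x84 blk=8 s=0: L1-HIT | VC [2]
  [7] addr=0x45 blk=4 s=0: MISS | VC [2, 8]
  [8] addr=0x8d blk=8 s=0: VC-HIT | VC [2, 4]
  [9] addr=0x2d blk=2 s=0: VC-HIT | VC [8, 4]
  [10] addr=0x20 blk=2 s=0: L1-HIT | VC [8, 4]
  [11] addr=0x86 blk=8 s=0: VC-HIT | VC [2, 4]
  [12] addr=0xe1 blk=14 s=0: MISS | VC [2, 4, 8]
  [13] addr=0x88 blk=8 s=0: VC-HIT | VC [2, 4, 14]
  [14] addr=0x8a blk=8 s=0: L1-HIT | VC [2, 4, 14]
  [15] addr=0x8e blk=8 s=0: L1-HIT | VC [2, 4, 14]

VC = [2, 4, 14]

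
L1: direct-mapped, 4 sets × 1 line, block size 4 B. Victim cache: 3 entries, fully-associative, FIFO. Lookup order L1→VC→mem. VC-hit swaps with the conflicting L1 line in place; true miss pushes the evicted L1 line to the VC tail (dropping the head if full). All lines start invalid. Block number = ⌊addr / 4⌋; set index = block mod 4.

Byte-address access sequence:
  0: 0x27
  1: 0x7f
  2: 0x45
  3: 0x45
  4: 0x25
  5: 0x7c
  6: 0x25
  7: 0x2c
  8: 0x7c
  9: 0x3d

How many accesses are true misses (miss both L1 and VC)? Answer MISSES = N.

0: 0x27 (blk 9, set 1) → MISS  vc=[]
1: 0x7f (blk 31, set 3) → MISS  vc=[]
2: 0x45 (blk 17, set 1) → MISS  vc=[9]
3: 0x45 (blk 17, set 1) → L1-HIT  vc=[9]
4: 0x25 (blk 9, set 1) → VC-HIT  vc=[17]
5: 0x7c (blk 31, set 3) → L1-HIT  vc=[17]
6: 0x25 (blk 9, set 1) → L1-HIT  vc=[17]
7: 0x2c (blk 11, set 3) → MISS  vc=[17, 31]
8: 0x7c (blk 31, set 3) → VC-HIT  vc=[17, 11]
9: 0x3d (blk 15, set 3) → MISS  vc=[17, 11, 31]

MISSES = 5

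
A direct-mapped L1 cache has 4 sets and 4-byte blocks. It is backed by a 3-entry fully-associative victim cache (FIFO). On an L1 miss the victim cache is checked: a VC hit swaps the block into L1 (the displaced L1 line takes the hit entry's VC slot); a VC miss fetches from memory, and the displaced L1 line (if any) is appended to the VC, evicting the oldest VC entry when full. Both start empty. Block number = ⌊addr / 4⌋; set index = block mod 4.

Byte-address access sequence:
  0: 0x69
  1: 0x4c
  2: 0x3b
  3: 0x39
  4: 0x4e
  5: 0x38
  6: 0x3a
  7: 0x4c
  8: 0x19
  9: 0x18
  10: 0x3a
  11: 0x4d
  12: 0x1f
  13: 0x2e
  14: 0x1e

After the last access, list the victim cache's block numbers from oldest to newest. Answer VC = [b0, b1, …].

VC = [6, 19, 11]

0: 0x69 (blk 26, set 2) → MISS  vc=[]
1: 0x4c (blk 19, set 3) → MISS  vc=[]
2: 0x3b (blk 14, set 2) → MISS  vc=[26]
3: 0x39 (blk 14, set 2) → L1-HIT  vc=[26]
4: 0x4e (blk 19, set 3) → L1-HIT  vc=[26]
5: 0x38 (blk 14, set 2) → L1-HIT  vc=[26]
6: 0x3a (blk 14, set 2) → L1-HIT  vc=[26]
7: 0x4c (blk 19, set 3) → L1-HIT  vc=[26]
8: 0x19 (blk 6, set 2) → MISS  vc=[26, 14]
9: 0x18 (blk 6, set 2) → L1-HIT  vc=[26, 14]
10: 0x3a (blk 14, set 2) → VC-HIT  vc=[26, 6]
11: 0x4d (blk 19, set 3) → L1-HIT  vc=[26, 6]
12: 0x1f (blk 7, set 3) → MISS  vc=[26, 6, 19]
13: 0x2e (blk 11, set 3) → MISS  vc=[6, 19, 7]
14: 0x1e (blk 7, set 3) → VC-HIT  vc=[6, 19, 11]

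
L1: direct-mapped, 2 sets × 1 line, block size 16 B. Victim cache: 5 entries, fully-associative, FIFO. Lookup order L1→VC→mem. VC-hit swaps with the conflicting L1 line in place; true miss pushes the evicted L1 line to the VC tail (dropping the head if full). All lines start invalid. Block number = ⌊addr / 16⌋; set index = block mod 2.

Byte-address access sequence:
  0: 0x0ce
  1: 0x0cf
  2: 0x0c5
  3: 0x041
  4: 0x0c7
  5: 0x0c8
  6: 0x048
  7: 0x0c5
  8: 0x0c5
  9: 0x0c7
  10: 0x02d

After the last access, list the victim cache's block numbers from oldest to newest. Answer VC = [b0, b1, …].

0: 0xce (blk 12, set 0) → MISS  vc=[]
1: 0xcf (blk 12, set 0) → L1-HIT  vc=[]
2: 0xc5 (blk 12, set 0) → L1-HIT  vc=[]
3: 0x41 (blk 4, set 0) → MISS  vc=[12]
4: 0xc7 (blk 12, set 0) → VC-HIT  vc=[4]
5: 0xc8 (blk 12, set 0) → L1-HIT  vc=[4]
6: 0x48 (blk 4, set 0) → VC-HIT  vc=[12]
7: 0xc5 (blk 12, set 0) → VC-HIT  vc=[4]
8: 0xc5 (blk 12, set 0) → L1-HIT  vc=[4]
9: 0xc7 (blk 12, set 0) → L1-HIT  vc=[4]
10: 0x2d (blk 2, set 0) → MISS  vc=[4, 12]

VC = [4, 12]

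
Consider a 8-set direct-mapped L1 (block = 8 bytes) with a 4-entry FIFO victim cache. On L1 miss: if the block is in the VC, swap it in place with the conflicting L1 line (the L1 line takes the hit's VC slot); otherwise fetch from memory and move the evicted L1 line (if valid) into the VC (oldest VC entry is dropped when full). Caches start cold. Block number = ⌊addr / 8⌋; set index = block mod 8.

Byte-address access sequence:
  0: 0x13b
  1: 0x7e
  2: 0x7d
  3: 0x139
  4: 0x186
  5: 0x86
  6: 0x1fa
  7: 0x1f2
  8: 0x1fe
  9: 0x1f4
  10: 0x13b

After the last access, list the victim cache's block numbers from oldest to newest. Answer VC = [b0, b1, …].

0: 0x13b (blk 39, set 7) → MISS  vc=[]
1: 0x7e (blk 15, set 7) → MISS  vc=[39]
2: 0x7d (blk 15, set 7) → L1-HIT  vc=[39]
3: 0x139 (blk 39, set 7) → VC-HIT  vc=[15]
4: 0x186 (blk 48, set 0) → MISS  vc=[15]
5: 0x86 (blk 16, set 0) → MISS  vc=[15, 48]
6: 0x1fa (blk 63, set 7) → MISS  vc=[15, 48, 39]
7: 0x1f2 (blk 62, set 6) → MISS  vc=[15, 48, 39]
8: 0x1fe (blk 63, set 7) → L1-HIT  vc=[15, 48, 39]
9: 0x1f4 (blk 62, set 6) → L1-HIT  vc=[15, 48, 39]
10: 0x13b (blk 39, set 7) → VC-HIT  vc=[15, 48, 63]

VC = [15, 48, 63]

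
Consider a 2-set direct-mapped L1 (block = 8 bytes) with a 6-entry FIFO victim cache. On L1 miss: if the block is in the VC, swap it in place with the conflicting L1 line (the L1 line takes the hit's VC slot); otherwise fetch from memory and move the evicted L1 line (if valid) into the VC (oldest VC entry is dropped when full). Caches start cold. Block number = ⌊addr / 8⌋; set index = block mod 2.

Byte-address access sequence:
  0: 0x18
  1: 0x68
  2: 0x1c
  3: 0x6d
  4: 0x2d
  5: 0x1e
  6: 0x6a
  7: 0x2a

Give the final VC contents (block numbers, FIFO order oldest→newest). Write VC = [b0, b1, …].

0: 0x18 (blk 3, set 1) → MISS  vc=[]
1: 0x68 (blk 13, set 1) → MISS  vc=[3]
2: 0x1c (blk 3, set 1) → VC-HIT  vc=[13]
3: 0x6d (blk 13, set 1) → VC-HIT  vc=[3]
4: 0x2d (blk 5, set 1) → MISS  vc=[3, 13]
5: 0x1e (blk 3, set 1) → VC-HIT  vc=[5, 13]
6: 0x6a (blk 13, set 1) → VC-HIT  vc=[5, 3]
7: 0x2a (blk 5, set 1) → VC-HIT  vc=[13, 3]

VC = [13, 3]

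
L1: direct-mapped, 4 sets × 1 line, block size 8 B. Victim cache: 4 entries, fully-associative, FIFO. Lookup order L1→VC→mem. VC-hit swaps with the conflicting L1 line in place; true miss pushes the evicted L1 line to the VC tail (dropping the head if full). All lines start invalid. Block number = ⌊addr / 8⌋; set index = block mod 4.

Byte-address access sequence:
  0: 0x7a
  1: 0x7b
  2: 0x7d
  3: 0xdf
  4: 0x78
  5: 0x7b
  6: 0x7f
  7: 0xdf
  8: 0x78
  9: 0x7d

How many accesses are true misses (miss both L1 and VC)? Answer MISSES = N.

0: 0x7a (blk 15, set 3) → MISS  vc=[]
1: 0x7b (blk 15, set 3) → L1-HIT  vc=[]
2: 0x7d (blk 15, set 3) → L1-HIT  vc=[]
3: 0xdf (blk 27, set 3) → MISS  vc=[15]
4: 0x78 (blk 15, set 3) → VC-HIT  vc=[27]
5: 0x7b (blk 15, set 3) → L1-HIT  vc=[27]
6: 0x7f (blk 15, set 3) → L1-HIT  vc=[27]
7: 0xdf (blk 27, set 3) → VC-HIT  vc=[15]
8: 0x78 (blk 15, set 3) → VC-HIT  vc=[27]
9: 0x7d (blk 15, set 3) → L1-HIT  vc=[27]

MISSES = 2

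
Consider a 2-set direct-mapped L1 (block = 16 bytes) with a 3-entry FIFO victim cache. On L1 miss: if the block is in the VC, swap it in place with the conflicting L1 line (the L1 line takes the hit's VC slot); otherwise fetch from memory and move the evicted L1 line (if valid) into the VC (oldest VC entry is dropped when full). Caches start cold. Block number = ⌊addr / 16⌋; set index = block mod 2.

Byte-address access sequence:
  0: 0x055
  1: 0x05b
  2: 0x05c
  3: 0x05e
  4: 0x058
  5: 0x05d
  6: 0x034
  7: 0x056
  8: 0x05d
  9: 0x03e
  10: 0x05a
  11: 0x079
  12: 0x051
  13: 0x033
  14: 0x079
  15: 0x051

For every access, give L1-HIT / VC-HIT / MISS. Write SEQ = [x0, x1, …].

#0 0x55→b5/s1 MISS; vc=[]
#1 0x5b→b5/s1 L1-HIT; vc=[]
#2 0x5c→b5/s1 L1-HIT; vc=[]
#3 0x5e→b5/s1 L1-HIT; vc=[]
#4 0x58→b5/s1 L1-HIT; vc=[]
#5 0x5d→b5/s1 L1-HIT; vc=[]
#6 0x34→b3/s1 MISS; vc=[5]
#7 0x56→b5/s1 VC-HIT; vc=[3]
#8 0x5d→b5/s1 L1-HIT; vc=[3]
#9 0x3e→b3/s1 VC-HIT; vc=[5]
#10 0x5a→b5/s1 VC-HIT; vc=[3]
#11 0x79→b7/s1 MISS; vc=[3,5]
#12 0x51→b5/s1 VC-HIT; vc=[3,7]
#13 0x33→b3/s1 VC-HIT; vc=[5,7]
#14 0x79→b7/s1 VC-HIT; vc=[5,3]
#15 0x51→b5/s1 VC-HIT; vc=[7,3]

SEQ = [MISS, L1-HIT, L1-HIT, L1-HIT, L1-HIT, L1-HIT, MISS, VC-HIT, L1-HIT, VC-HIT, VC-HIT, MISS, VC-HIT, VC-HIT, VC-HIT, VC-HIT]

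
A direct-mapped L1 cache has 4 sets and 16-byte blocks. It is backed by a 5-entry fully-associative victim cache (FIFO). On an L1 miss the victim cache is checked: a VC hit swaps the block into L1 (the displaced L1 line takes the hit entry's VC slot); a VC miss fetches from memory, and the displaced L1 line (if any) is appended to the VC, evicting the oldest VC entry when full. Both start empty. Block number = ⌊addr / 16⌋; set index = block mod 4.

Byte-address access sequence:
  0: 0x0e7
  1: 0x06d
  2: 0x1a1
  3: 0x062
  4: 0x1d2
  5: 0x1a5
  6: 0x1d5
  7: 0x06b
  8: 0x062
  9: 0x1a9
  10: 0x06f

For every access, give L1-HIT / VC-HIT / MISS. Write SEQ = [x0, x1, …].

SEQ = [MISS, MISS, MISS, VC-HIT, MISS, VC-HIT, L1-HIT, VC-HIT, L1-HIT, VC-HIT, VC-HIT]

#0 0xe7→b14/s2 MISS; vc=[]
#1 0x6d→b6/s2 MISS; vc=[14]
#2 0x1a1→b26/s2 MISS; vc=[14,6]
#3 0x62→b6/s2 VC-HIT; vc=[14,26]
#4 0x1d2→b29/s1 MISS; vc=[14,26]
#5 0x1a5→b26/s2 VC-HIT; vc=[14,6]
#6 0x1d5→b29/s1 L1-HIT; vc=[14,6]
#7 0x6b→b6/s2 VC-HIT; vc=[14,26]
#8 0x62→b6/s2 L1-HIT; vc=[14,26]
#9 0x1a9→b26/s2 VC-HIT; vc=[14,6]
#10 0x6f→b6/s2 VC-HIT; vc=[14,26]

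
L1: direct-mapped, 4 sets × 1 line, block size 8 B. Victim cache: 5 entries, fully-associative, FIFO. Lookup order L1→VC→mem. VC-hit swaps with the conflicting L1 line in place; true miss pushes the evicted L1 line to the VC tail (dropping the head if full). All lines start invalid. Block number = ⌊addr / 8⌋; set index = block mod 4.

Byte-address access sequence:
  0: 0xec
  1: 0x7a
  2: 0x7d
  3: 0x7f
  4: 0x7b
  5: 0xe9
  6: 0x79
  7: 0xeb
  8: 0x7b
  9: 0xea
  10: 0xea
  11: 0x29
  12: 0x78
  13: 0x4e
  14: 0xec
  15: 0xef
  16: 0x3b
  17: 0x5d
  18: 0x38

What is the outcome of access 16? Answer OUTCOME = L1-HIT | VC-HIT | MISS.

OUTCOME = MISS

#0 0xec→b29/s1 MISS; vc=[]
#1 0x7a→b15/s3 MISS; vc=[]
#2 0x7d→b15/s3 L1-HIT; vc=[]
#3 0x7f→b15/s3 L1-HIT; vc=[]
#4 0x7b→b15/s3 L1-HIT; vc=[]
#5 0xe9→b29/s1 L1-HIT; vc=[]
#6 0x79→b15/s3 L1-HIT; vc=[]
#7 0xeb→b29/s1 L1-HIT; vc=[]
#8 0x7b→b15/s3 L1-HIT; vc=[]
#9 0xea→b29/s1 L1-HIT; vc=[]
#10 0xea→b29/s1 L1-HIT; vc=[]
#11 0x29→b5/s1 MISS; vc=[29]
#12 0x78→b15/s3 L1-HIT; vc=[29]
#13 0x4e→b9/s1 MISS; vc=[29,5]
#14 0xec→b29/s1 VC-HIT; vc=[9,5]
#15 0xef→b29/s1 L1-HIT; vc=[9,5]
#16 0x3b→b7/s3 MISS; vc=[9,5,15]
#17 0x5d→b11/s3 MISS; vc=[9,5,15,7]
#18 0x38→b7/s3 VC-HIT; vc=[9,5,15,11]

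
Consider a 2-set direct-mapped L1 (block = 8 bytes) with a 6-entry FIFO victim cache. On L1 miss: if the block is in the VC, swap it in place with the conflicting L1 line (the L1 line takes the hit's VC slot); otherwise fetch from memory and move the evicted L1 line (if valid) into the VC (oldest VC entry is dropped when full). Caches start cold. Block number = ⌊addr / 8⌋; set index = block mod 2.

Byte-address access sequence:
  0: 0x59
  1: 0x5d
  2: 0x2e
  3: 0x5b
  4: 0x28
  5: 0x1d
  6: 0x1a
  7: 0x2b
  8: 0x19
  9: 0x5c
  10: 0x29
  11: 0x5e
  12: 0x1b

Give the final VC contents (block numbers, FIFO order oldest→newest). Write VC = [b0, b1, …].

VC = [11, 5]

#0 0x59→b11/s1 MISS; vc=[]
#1 0x5d→b11/s1 L1-HIT; vc=[]
#2 0x2e→b5/s1 MISS; vc=[11]
#3 0x5b→b11/s1 VC-HIT; vc=[5]
#4 0x28→b5/s1 VC-HIT; vc=[11]
#5 0x1d→b3/s1 MISS; vc=[11,5]
#6 0x1a→b3/s1 L1-HIT; vc=[11,5]
#7 0x2b→b5/s1 VC-HIT; vc=[11,3]
#8 0x19→b3/s1 VC-HIT; vc=[11,5]
#9 0x5c→b11/s1 VC-HIT; vc=[3,5]
#10 0x29→b5/s1 VC-HIT; vc=[3,11]
#11 0x5e→b11/s1 VC-HIT; vc=[3,5]
#12 0x1b→b3/s1 VC-HIT; vc=[11,5]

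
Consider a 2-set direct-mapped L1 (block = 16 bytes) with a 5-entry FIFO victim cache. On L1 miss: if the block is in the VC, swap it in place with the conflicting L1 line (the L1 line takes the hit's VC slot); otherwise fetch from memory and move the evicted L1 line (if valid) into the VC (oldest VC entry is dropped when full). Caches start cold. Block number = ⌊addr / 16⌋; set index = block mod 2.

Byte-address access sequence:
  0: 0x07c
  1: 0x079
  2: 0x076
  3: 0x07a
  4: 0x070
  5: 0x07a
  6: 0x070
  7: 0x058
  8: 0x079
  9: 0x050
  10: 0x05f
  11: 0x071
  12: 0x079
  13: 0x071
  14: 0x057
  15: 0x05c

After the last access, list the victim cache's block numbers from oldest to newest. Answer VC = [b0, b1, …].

  [0] addr=0x7c blk=7 s=1: MISS | VC []
  [1] addr=0x79 blk=7 s=1: L1-HIT | VC []
  [2] addr=0x76 blk=7 s=1: L1-HIT | VC []
  [3] addr=0x7a blk=7 s=1: L1-HIT | VC []
  [4] addr=0x70 blk=7 s=1: L1-HIT | VC []
  [5] addr=0x7a blk=7 s=1: L1-HIT | VC []
  [6] addr=0x70 blk=7 s=1: L1-HIT | VC []
  [7] addr=0x58 blk=5 s=1: MISS | VC [7]
  [8] addr=0x79 blk=7 s=1: VC-HIT | VC [5]
  [9] addr=0x50 blk=5 s=1: VC-HIT | VC [7]
  [10] addr=0x5f blk=5 s=1: L1-HIT | VC [7]
  [11] addr=0x71 blk=7 s=1: VC-HIT | VC [5]
  [12] addr=0x79 blk=7 s=1: L1-HIT | VC [5]
  [13] addr=0x71 blk=7 s=1: L1-HIT | VC [5]
  [14] addr=0x57 blk=5 s=1: VC-HIT | VC [7]
  [15] addr=0x5c blk=5 s=1: L1-HIT | VC [7]

VC = [7]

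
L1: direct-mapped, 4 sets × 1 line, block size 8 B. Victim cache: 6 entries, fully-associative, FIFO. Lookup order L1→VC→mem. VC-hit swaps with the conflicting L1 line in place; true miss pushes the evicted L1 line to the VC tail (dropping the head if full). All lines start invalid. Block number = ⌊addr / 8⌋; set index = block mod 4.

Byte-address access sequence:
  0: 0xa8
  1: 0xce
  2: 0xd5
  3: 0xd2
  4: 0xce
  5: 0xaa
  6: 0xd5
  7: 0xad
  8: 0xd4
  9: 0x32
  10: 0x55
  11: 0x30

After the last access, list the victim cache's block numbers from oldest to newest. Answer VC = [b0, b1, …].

0: 0xa8 (blk 21, set 1) → MISS  vc=[]
1: 0xce (blk 25, set 1) → MISS  vc=[21]
2: 0xd5 (blk 26, set 2) → MISS  vc=[21]
3: 0xd2 (blk 26, set 2) → L1-HIT  vc=[21]
4: 0xce (blk 25, set 1) → L1-HIT  vc=[21]
5: 0xaa (blk 21, set 1) → VC-HIT  vc=[25]
6: 0xd5 (blk 26, set 2) → L1-HIT  vc=[25]
7: 0xad (blk 21, set 1) → L1-HIT  vc=[25]
8: 0xd4 (blk 26, set 2) → L1-HIT  vc=[25]
9: 0x32 (blk 6, set 2) → MISS  vc=[25, 26]
10: 0x55 (blk 10, set 2) → MISS  vc=[25, 26, 6]
11: 0x30 (blk 6, set 2) → VC-HIT  vc=[25, 26, 10]

VC = [25, 26, 10]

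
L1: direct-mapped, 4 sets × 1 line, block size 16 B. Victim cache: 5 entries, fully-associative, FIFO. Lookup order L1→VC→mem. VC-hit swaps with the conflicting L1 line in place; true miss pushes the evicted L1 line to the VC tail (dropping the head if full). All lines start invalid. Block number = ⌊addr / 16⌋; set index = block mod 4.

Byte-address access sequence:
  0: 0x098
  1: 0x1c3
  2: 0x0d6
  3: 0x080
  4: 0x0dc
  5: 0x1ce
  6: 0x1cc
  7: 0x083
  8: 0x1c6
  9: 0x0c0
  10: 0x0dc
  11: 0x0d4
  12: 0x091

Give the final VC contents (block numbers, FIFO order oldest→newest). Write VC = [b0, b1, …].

  [0] addr=0x98 blk=9 s=1: MISS | VC []
  [1] addr=0x1c3 blk=28 s=0: MISS | VC []
  [2] addr=0xd6 blk=13 s=1: MISS | VC [9]
  [3] addr=0x80 blk=8 s=0: MISS | VC [9, 28]
  [4] addr=0xdc blk=13 s=1: L1-HIT | VC [9, 28]
  [5] addr=0x1ce blk=28 s=0: VC-HIT | VC [9, 8]
  [6] addr=0x1cc blk=28 s=0: L1-HIT | VC [9, 8]
  [7] addr=0x83 blk=8 s=0: VC-HIT | VC [9, 28]
  [8] addr=0x1c6 blk=28 s=0: VC-HIT | VC [9, 8]
  [9] addr=0xc0 blk=12 s=0: MISS | VC [9, 8, 28]
  [10] addr=0xdc blk=13 s=1: L1-HIT | VC [9, 8, 28]
  [11] addr=0xd4 blk=13 s=1: L1-HIT | VC [9, 8, 28]
  [12] addr=0x91 blk=9 s=1: VC-HIT | VC [13, 8, 28]

VC = [13, 8, 28]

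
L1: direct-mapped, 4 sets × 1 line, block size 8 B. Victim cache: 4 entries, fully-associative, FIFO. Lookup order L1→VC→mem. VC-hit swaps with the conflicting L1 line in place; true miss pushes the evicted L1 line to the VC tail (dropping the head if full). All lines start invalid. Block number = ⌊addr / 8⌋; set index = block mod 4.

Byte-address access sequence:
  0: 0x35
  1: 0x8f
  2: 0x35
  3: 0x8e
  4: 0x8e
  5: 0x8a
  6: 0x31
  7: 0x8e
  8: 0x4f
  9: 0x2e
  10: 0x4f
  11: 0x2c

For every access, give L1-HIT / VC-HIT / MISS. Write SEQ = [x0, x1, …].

SEQ = [MISS, MISS, L1-HIT, L1-HIT, L1-HIT, L1-HIT, L1-HIT, L1-HIT, MISS, MISS, VC-HIT, VC-HIT]

#0 0x35→b6/s2 MISS; vc=[]
#1 0x8f→b17/s1 MISS; vc=[]
#2 0x35→b6/s2 L1-HIT; vc=[]
#3 0x8e→b17/s1 L1-HIT; vc=[]
#4 0x8e→b17/s1 L1-HIT; vc=[]
#5 0x8a→b17/s1 L1-HIT; vc=[]
#6 0x31→b6/s2 L1-HIT; vc=[]
#7 0x8e→b17/s1 L1-HIT; vc=[]
#8 0x4f→b9/s1 MISS; vc=[17]
#9 0x2e→b5/s1 MISS; vc=[17,9]
#10 0x4f→b9/s1 VC-HIT; vc=[17,5]
#11 0x2c→b5/s1 VC-HIT; vc=[17,9]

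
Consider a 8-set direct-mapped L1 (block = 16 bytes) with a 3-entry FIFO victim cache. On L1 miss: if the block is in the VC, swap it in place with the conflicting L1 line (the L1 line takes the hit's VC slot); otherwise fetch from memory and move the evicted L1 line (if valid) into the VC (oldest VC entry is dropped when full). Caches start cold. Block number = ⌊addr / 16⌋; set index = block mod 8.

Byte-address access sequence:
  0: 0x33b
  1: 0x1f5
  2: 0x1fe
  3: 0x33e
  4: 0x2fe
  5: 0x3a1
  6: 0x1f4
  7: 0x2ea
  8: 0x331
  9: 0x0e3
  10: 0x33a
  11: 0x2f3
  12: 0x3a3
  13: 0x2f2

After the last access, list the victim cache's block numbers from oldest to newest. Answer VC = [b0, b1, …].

VC = [31, 46]

  [0] addr=0x33b blk=51 s=3: MISS | VC []
  [1] addr=0x1f5 blk=31 s=7: MISS | VC []
  [2] addr=0x1fe blk=31 s=7: L1-HIT | VC []
  [3] addr=0x33e blk=51 s=3: L1-HIT | VC []
  [4] addr=0x2fe blk=47 s=7: MISS | VC [31]
  [5] addr=0x3a1 blk=58 s=2: MISS | VC [31]
  [6] addr=0x1f4 blk=31 s=7: VC-HIT | VC [47]
  [7] addr=0x2ea blk=46 s=6: MISS | VC [47]
  [8] addr=0x331 blk=51 s=3: L1-HIT | VC [47]
  [9] addr=0xe3 blk=14 s=6: MISS | VC [47, 46]
  [10] addr=0x33a blk=51 s=3: L1-HIT | VC [47, 46]
  [11] addr=0x2f3 blk=47 s=7: VC-HIT | VC [31, 46]
  [12] addr=0x3a3 blk=58 s=2: L1-HIT | VC [31, 46]
  [13] addr=0x2f2 blk=47 s=7: L1-HIT | VC [31, 46]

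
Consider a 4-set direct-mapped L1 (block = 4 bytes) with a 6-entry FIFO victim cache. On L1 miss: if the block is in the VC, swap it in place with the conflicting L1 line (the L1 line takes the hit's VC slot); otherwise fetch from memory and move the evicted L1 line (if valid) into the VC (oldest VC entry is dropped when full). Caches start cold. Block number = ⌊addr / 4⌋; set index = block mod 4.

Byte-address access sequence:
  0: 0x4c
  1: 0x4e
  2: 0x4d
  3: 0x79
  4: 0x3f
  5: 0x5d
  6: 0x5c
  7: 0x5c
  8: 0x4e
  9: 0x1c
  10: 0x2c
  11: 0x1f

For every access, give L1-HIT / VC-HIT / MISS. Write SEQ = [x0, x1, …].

  [0] addr=0x4c blk=19 s=3: MISS | VC []
  [1] addr=0x4e blk=19 s=3: L1-HIT | VC []
  [2] addr=0x4d blk=19 s=3: L1-HIT | VC []
  [3] addr=0x79 blk=30 s=2: MISS | VC []
  [4] addr=0x3f blk=15 s=3: MISS | VC [19]
  [5] addr=0x5d blk=23 s=3: MISS | VC [19, 15]
  [6] addr=0x5c blk=23 s=3: L1-HIT | VC [19, 15]
  [7] addr=0x5c blk=23 s=3: L1-HIT | VC [19, 15]
  [8] addr=0x4e blk=19 s=3: VC-HIT | VC [23, 15]
  [9] addr=0x1c blk=7 s=3: MISS | VC [23, 15, 19]
  [10] addr=0x2c blk=11 s=3: MISS | VC [23, 15, 19, 7]
  [11] addr=0x1f blk=7 s=3: VC-HIT | VC [23, 15, 19, 11]

SEQ = [MISS, L1-HIT, L1-HIT, MISS, MISS, MISS, L1-HIT, L1-HIT, VC-HIT, MISS, MISS, VC-HIT]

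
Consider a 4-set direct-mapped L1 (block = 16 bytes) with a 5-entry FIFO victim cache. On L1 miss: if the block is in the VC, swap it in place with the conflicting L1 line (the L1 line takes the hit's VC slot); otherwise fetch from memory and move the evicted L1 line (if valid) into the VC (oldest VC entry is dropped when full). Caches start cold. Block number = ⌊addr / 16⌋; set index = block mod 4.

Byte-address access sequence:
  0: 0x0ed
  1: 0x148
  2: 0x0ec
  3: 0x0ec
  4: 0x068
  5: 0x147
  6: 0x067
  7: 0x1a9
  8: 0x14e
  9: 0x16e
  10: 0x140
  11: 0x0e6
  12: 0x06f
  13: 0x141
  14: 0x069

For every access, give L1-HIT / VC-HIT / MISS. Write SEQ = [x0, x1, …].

SEQ = [MISS, MISS, L1-HIT, L1-HIT, MISS, L1-HIT, L1-HIT, MISS, L1-HIT, MISS, L1-HIT, VC-HIT, VC-HIT, L1-HIT, L1-HIT]

  [0] addr=0xed blk=14 s=2: MISS | VC []
  [1] addr=0x148 blk=20 s=0: MISS | VC []
  [2] addr=0xec blk=14 s=2: L1-HIT | VC []
  [3] addr=0xec blk=14 s=2: L1-HIT | VC []
  [4] addr=0x68 blk=6 s=2: MISS | VC [14]
  [5] addr=0x147 blk=20 s=0: L1-HIT | VC [14]
  [6] addr=0x67 blk=6 s=2: L1-HIT | VC [14]
  [7] addr=0x1a9 blk=26 s=2: MISS | VC [14, 6]
  [8] addr=0x14e blk=20 s=0: L1-HIT | VC [14, 6]
  [9] addr=0x16e blk=22 s=2: MISS | VC [14, 6, 26]
  [10] addr=0x140 blk=20 s=0: L1-HIT | VC [14, 6, 26]
  [11] addr=0xe6 blk=14 s=2: VC-HIT | VC [22, 6, 26]
  [12] addr=0x6f blk=6 s=2: VC-HIT | VC [22, 14, 26]
  [13] addr=0x141 blk=20 s=0: L1-HIT | VC [22, 14, 26]
  [14] addr=0x69 blk=6 s=2: L1-HIT | VC [22, 14, 26]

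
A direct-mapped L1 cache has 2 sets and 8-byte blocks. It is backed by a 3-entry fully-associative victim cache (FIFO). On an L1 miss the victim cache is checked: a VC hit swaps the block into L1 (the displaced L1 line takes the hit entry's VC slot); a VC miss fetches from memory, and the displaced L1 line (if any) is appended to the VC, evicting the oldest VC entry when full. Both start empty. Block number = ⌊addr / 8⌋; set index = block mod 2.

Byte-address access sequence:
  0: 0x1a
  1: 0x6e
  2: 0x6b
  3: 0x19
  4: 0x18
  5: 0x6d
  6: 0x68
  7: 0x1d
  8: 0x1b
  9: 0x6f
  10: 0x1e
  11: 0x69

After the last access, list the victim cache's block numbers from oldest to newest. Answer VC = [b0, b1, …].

#0 0x1a→b3/s1 MISS; vc=[]
#1 0x6e→b13/s1 MISS; vc=[3]
#2 0x6b→b13/s1 L1-HIT; vc=[3]
#3 0x19→b3/s1 VC-HIT; vc=[13]
#4 0x18→b3/s1 L1-HIT; vc=[13]
#5 0x6d→b13/s1 VC-HIT; vc=[3]
#6 0x68→b13/s1 L1-HIT; vc=[3]
#7 0x1d→b3/s1 VC-HIT; vc=[13]
#8 0x1b→b3/s1 L1-HIT; vc=[13]
#9 0x6f→b13/s1 VC-HIT; vc=[3]
#10 0x1e→b3/s1 VC-HIT; vc=[13]
#11 0x69→b13/s1 VC-HIT; vc=[3]

VC = [3]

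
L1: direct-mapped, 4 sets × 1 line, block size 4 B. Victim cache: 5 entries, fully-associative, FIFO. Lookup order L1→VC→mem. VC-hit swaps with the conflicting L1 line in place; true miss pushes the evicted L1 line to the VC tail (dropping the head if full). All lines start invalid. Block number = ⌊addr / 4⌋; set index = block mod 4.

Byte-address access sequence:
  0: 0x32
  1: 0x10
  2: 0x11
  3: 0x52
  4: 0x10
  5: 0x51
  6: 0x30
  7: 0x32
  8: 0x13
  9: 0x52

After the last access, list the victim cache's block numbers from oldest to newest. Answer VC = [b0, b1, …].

0: 0x32 (blk 12, set 0) → MISS  vc=[]
1: 0x10 (blk 4, set 0) → MISS  vc=[12]
2: 0x11 (blk 4, set 0) → L1-HIT  vc=[12]
3: 0x52 (blk 20, set 0) → MISS  vc=[12, 4]
4: 0x10 (blk 4, set 0) → VC-HIT  vc=[12, 20]
5: 0x51 (blk 20, set 0) → VC-HIT  vc=[12, 4]
6: 0x30 (blk 12, set 0) → VC-HIT  vc=[20, 4]
7: 0x32 (blk 12, set 0) → L1-HIT  vc=[20, 4]
8: 0x13 (blk 4, set 0) → VC-HIT  vc=[20, 12]
9: 0x52 (blk 20, set 0) → VC-HIT  vc=[4, 12]

VC = [4, 12]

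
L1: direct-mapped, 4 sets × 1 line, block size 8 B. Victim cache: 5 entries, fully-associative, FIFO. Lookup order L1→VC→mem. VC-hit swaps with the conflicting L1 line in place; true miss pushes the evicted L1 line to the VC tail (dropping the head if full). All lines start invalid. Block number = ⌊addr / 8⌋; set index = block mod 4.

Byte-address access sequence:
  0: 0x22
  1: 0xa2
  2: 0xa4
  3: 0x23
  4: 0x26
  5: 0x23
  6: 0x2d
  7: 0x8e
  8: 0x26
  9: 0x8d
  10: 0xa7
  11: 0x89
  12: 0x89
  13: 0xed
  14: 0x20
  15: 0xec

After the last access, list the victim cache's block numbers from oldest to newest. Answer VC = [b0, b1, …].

VC = [20, 5, 17]

#0 0x22→b4/s0 MISS; vc=[]
#1 0xa2→b20/s0 MISS; vc=[4]
#2 0xa4→b20/s0 L1-HIT; vc=[4]
#3 0x23→b4/s0 VC-HIT; vc=[20]
#4 0x26→b4/s0 L1-HIT; vc=[20]
#5 0x23→b4/s0 L1-HIT; vc=[20]
#6 0x2d→b5/s1 MISS; vc=[20]
#7 0x8e→b17/s1 MISS; vc=[20,5]
#8 0x26→b4/s0 L1-HIT; vc=[20,5]
#9 0x8d→b17/s1 L1-HIT; vc=[20,5]
#10 0xa7→b20/s0 VC-HIT; vc=[4,5]
#11 0x89→b17/s1 L1-HIT; vc=[4,5]
#12 0x89→b17/s1 L1-HIT; vc=[4,5]
#13 0xed→b29/s1 MISS; vc=[4,5,17]
#14 0x20→b4/s0 VC-HIT; vc=[20,5,17]
#15 0xec→b29/s1 L1-HIT; vc=[20,5,17]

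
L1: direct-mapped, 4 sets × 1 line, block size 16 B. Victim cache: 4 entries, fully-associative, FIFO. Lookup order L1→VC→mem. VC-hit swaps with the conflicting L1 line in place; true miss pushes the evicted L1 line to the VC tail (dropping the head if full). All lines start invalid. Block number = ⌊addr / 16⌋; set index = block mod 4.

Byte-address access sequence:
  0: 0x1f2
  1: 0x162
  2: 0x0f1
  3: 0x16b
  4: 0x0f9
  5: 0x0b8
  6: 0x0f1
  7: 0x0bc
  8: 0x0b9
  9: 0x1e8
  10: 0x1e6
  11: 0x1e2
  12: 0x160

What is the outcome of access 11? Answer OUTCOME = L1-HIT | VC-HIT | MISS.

0: 0x1f2 (blk 31, set 3) → MISS  vc=[]
1: 0x162 (blk 22, set 2) → MISS  vc=[]
2: 0xf1 (blk 15, set 3) → MISS  vc=[31]
3: 0x16b (blk 22, set 2) → L1-HIT  vc=[31]
4: 0xf9 (blk 15, set 3) → L1-HIT  vc=[31]
5: 0xb8 (blk 11, set 3) → MISS  vc=[31, 15]
6: 0xf1 (blk 15, set 3) → VC-HIT  vc=[31, 11]
7: 0xbc (blk 11, set 3) → VC-HIT  vc=[31, 15]
8: 0xb9 (blk 11, set 3) → L1-HIT  vc=[31, 15]
9: 0x1e8 (blk 30, set 2) → MISS  vc=[31, 15, 22]
10: 0x1e6 (blk 30, set 2) → L1-HIT  vc=[31, 15, 22]
11: 0x1e2 (blk 30, set 2) → L1-HIT  vc=[31, 15, 22]
12: 0x160 (blk 22, set 2) → VC-HIT  vc=[31, 15, 30]

OUTCOME = L1-HIT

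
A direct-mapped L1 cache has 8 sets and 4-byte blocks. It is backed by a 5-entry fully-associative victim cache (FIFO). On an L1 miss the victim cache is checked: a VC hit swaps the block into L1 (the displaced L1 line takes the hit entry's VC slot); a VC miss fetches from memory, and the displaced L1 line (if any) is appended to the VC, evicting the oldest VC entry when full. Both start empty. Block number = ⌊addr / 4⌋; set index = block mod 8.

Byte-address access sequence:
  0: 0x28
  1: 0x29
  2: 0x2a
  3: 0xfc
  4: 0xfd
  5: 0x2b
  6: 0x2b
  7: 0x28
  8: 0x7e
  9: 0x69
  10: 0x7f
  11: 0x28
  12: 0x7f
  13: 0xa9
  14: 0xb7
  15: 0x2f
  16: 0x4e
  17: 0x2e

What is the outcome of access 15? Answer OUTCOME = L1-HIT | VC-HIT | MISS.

OUTCOME = MISS

  [0] addr=0x28 blk=10 s=2: MISS | VC []
  [1] addr=0x29 blk=10 s=2: L1-HIT | VC []
  [2] addr=0x2a blk=10 s=2: L1-HIT | VC []
  [3] addr=0xfc blk=63 s=7: MISS | VC []
  [4] addr=0xfd blk=63 s=7: L1-HIT | VC []
  [5] addr=0x2b blk=10 s=2: L1-HIT | VC []
  [6] addr=0x2b blk=10 s=2: L1-HIT | VC []
  [7] addr=0x28 blk=10 s=2: L1-HIT | VC []
  [8] addr=0x7e blk=31 s=7: MISS | VC [63]
  [9] addr=0x69 blk=26 s=2: MISS | VC [63, 10]
  [10] addr=0x7f blk=31 s=7: L1-HIT | VC [63, 10]
  [11] addr=0x28 blk=10 s=2: VC-HIT | VC [63, 26]
  [12] addr=0x7f blk=31 s=7: L1-HIT | VC [63, 26]
  [13] addr=0xa9 blk=42 s=2: MISS | VC [63, 26, 10]
  [14] addr=0xb7 blk=45 s=5: MISS | VC [63, 26, 10]
  [15] addr=0x2f blk=11 s=3: MISS | VC [63, 26, 10]
  [16] addr=0x4e blk=19 s=3: MISS | VC [63, 26, 10, 11]
  [17] addr=0x2e blk=11 s=3: VC-HIT | VC [63, 26, 10, 19]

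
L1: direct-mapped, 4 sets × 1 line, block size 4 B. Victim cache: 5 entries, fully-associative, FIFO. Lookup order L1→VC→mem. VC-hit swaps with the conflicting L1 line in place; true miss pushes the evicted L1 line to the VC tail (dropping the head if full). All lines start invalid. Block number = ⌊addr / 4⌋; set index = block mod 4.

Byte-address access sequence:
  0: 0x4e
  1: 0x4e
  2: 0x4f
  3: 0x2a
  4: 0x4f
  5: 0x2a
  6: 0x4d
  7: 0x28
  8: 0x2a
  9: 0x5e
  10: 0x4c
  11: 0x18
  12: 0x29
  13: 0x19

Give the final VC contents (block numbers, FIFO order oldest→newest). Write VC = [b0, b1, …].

0: 0x4e (blk 19, set 3) → MISS  vc=[]
1: 0x4e (blk 19, set 3) → L1-HIT  vc=[]
2: 0x4f (blk 19, set 3) → L1-HIT  vc=[]
3: 0x2a (blk 10, set 2) → MISS  vc=[]
4: 0x4f (blk 19, set 3) → L1-HIT  vc=[]
5: 0x2a (blk 10, set 2) → L1-HIT  vc=[]
6: 0x4d (blk 19, set 3) → L1-HIT  vc=[]
7: 0x28 (blk 10, set 2) → L1-HIT  vc=[]
8: 0x2a (blk 10, set 2) → L1-HIT  vc=[]
9: 0x5e (blk 23, set 3) → MISS  vc=[19]
10: 0x4c (blk 19, set 3) → VC-HIT  vc=[23]
11: 0x18 (blk 6, set 2) → MISS  vc=[23, 10]
12: 0x29 (blk 10, set 2) → VC-HIT  vc=[23, 6]
13: 0x19 (blk 6, set 2) → VC-HIT  vc=[23, 10]

VC = [23, 10]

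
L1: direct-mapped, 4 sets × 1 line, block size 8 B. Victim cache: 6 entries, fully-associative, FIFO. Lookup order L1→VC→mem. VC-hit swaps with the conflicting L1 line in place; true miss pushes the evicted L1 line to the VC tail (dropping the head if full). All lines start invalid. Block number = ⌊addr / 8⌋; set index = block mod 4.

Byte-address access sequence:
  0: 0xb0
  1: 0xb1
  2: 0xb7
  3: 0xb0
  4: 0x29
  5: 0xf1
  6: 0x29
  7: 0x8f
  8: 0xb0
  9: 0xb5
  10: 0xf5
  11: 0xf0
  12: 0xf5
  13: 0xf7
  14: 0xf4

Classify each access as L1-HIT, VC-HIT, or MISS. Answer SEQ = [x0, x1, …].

0: 0xb0 (blk 22, set 2) → MISS  vc=[]
1: 0xb1 (blk 22, set 2) → L1-HIT  vc=[]
2: 0xb7 (blk 22, set 2) → L1-HIT  vc=[]
3: 0xb0 (blk 22, set 2) → L1-HIT  vc=[]
4: 0x29 (blk 5, set 1) → MISS  vc=[]
5: 0xf1 (blk 30, set 2) → MISS  vc=[22]
6: 0x29 (blk 5, set 1) → L1-HIT  vc=[22]
7: 0x8f (blk 17, set 1) → MISS  vc=[22, 5]
8: 0xb0 (blk 22, set 2) → VC-HIT  vc=[30, 5]
9: 0xb5 (blk 22, set 2) → L1-HIT  vc=[30, 5]
10: 0xf5 (blk 30, set 2) → VC-HIT  vc=[22, 5]
11: 0xf0 (blk 30, set 2) → L1-HIT  vc=[22, 5]
12: 0xf5 (blk 30, set 2) → L1-HIT  vc=[22, 5]
13: 0xf7 (blk 30, set 2) → L1-HIT  vc=[22, 5]
14: 0xf4 (blk 30, set 2) → L1-HIT  vc=[22, 5]

SEQ = [MISS, L1-HIT, L1-HIT, L1-HIT, MISS, MISS, L1-HIT, MISS, VC-HIT, L1-HIT, VC-HIT, L1-HIT, L1-HIT, L1-HIT, L1-HIT]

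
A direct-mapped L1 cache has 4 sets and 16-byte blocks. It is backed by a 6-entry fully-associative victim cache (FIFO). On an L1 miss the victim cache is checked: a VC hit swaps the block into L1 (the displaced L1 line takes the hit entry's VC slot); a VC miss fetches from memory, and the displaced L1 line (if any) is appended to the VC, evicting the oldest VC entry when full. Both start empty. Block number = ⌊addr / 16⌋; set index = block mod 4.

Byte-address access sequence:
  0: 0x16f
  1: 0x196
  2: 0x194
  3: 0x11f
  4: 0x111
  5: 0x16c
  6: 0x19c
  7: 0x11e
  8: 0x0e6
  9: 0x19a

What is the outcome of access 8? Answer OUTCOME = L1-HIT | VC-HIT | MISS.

OUTCOME = MISS

0: 0x16f (blk 22, set 2) → MISS  vc=[]
1: 0x196 (blk 25, set 1) → MISS  vc=[]
2: 0x194 (blk 25, set 1) → L1-HIT  vc=[]
3: 0x11f (blk 17, set 1) → MISS  vc=[25]
4: 0x111 (blk 17, set 1) → L1-HIT  vc=[25]
5: 0x16c (blk 22, set 2) → L1-HIT  vc=[25]
6: 0x19c (blk 25, set 1) → VC-HIT  vc=[17]
7: 0x11e (blk 17, set 1) → VC-HIT  vc=[25]
8: 0xe6 (blk 14, set 2) → MISS  vc=[25, 22]
9: 0x19a (blk 25, set 1) → VC-HIT  vc=[17, 22]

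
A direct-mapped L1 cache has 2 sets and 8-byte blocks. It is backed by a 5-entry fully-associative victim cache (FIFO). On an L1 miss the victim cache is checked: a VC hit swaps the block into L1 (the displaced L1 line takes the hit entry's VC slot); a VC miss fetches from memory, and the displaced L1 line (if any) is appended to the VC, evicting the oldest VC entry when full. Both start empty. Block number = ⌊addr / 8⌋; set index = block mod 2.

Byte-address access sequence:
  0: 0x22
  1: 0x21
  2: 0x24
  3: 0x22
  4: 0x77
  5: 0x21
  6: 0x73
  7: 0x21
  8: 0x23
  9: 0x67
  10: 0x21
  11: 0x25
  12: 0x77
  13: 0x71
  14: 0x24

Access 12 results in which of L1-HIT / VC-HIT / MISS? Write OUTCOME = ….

#0 0x22→b4/s0 MISS; vc=[]
#1 0x21→b4/s0 L1-HIT; vc=[]
#2 0x24→b4/s0 L1-HIT; vc=[]
#3 0x22→b4/s0 L1-HIT; vc=[]
#4 0x77→b14/s0 MISS; vc=[4]
#5 0x21→b4/s0 VC-HIT; vc=[14]
#6 0x73→b14/s0 VC-HIT; vc=[4]
#7 0x21→b4/s0 VC-HIT; vc=[14]
#8 0x23→b4/s0 L1-HIT; vc=[14]
#9 0x67→b12/s0 MISS; vc=[14,4]
#10 0x21→b4/s0 VC-HIT; vc=[14,12]
#11 0x25→b4/s0 L1-HIT; vc=[14,12]
#12 0x77→b14/s0 VC-HIT; vc=[4,12]
#13 0x71→b14/s0 L1-HIT; vc=[4,12]
#14 0x24→b4/s0 VC-HIT; vc=[14,12]

OUTCOME = VC-HIT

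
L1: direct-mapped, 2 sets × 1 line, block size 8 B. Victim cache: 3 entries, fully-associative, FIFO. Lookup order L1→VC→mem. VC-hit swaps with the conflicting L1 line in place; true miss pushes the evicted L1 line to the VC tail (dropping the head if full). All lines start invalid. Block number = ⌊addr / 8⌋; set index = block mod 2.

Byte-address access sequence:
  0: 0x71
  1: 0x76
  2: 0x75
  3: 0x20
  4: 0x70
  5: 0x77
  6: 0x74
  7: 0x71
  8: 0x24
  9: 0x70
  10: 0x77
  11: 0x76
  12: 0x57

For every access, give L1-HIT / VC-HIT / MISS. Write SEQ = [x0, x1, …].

SEQ = [MISS, L1-HIT, L1-HIT, MISS, VC-HIT, L1-HIT, L1-HIT, L1-HIT, VC-HIT, VC-HIT, L1-HIT, L1-HIT, MISS]

0: 0x71 (blk 14, set 0) → MISS  vc=[]
1: 0x76 (blk 14, set 0) → L1-HIT  vc=[]
2: 0x75 (blk 14, set 0) → L1-HIT  vc=[]
3: 0x20 (blk 4, set 0) → MISS  vc=[14]
4: 0x70 (blk 14, set 0) → VC-HIT  vc=[4]
5: 0x77 (blk 14, set 0) → L1-HIT  vc=[4]
6: 0x74 (blk 14, set 0) → L1-HIT  vc=[4]
7: 0x71 (blk 14, set 0) → L1-HIT  vc=[4]
8: 0x24 (blk 4, set 0) → VC-HIT  vc=[14]
9: 0x70 (blk 14, set 0) → VC-HIT  vc=[4]
10: 0x77 (blk 14, set 0) → L1-HIT  vc=[4]
11: 0x76 (blk 14, set 0) → L1-HIT  vc=[4]
12: 0x57 (blk 10, set 0) → MISS  vc=[4, 14]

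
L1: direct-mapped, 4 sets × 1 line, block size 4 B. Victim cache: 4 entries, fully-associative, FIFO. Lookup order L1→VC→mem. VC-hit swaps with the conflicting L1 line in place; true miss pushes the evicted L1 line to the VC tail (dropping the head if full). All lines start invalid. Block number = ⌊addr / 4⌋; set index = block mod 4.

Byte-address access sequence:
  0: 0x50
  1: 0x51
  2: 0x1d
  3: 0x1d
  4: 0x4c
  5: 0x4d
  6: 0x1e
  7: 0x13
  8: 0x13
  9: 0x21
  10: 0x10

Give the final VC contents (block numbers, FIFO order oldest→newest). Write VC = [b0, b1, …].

#0 0x50→b20/s0 MISS; vc=[]
#1 0x51→b20/s0 L1-HIT; vc=[]
#2 0x1d→b7/s3 MISS; vc=[]
#3 0x1d→b7/s3 L1-HIT; vc=[]
#4 0x4c→b19/s3 MISS; vc=[7]
#5 0x4d→b19/s3 L1-HIT; vc=[7]
#6 0x1e→b7/s3 VC-HIT; vc=[19]
#7 0x13→b4/s0 MISS; vc=[19,20]
#8 0x13→b4/s0 L1-HIT; vc=[19,20]
#9 0x21→b8/s0 MISS; vc=[19,20,4]
#10 0x10→b4/s0 VC-HIT; vc=[19,20,8]

VC = [19, 20, 8]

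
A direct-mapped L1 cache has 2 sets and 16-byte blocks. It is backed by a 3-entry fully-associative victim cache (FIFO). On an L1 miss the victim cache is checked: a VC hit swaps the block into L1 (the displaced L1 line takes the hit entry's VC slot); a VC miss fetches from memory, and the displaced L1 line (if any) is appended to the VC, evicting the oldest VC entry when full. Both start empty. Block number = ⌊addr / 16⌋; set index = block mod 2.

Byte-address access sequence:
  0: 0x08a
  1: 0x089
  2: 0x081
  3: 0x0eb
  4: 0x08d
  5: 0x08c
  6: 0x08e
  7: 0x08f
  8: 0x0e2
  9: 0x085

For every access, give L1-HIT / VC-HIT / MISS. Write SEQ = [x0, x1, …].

0: 0x8a (blk 8, set 0) → MISS  vc=[]
1: 0x89 (blk 8, set 0) → L1-HIT  vc=[]
2: 0x81 (blk 8, set 0) → L1-HIT  vc=[]
3: 0xeb (blk 14, set 0) → MISS  vc=[8]
4: 0x8d (blk 8, set 0) → VC-HIT  vc=[14]
5: 0x8c (blk 8, set 0) → L1-HIT  vc=[14]
6: 0x8e (blk 8, set 0) → L1-HIT  vc=[14]
7: 0x8f (blk 8, set 0) → L1-HIT  vc=[14]
8: 0xe2 (blk 14, set 0) → VC-HIT  vc=[8]
9: 0x85 (blk 8, set 0) → VC-HIT  vc=[14]

SEQ = [MISS, L1-HIT, L1-HIT, MISS, VC-HIT, L1-HIT, L1-HIT, L1-HIT, VC-HIT, VC-HIT]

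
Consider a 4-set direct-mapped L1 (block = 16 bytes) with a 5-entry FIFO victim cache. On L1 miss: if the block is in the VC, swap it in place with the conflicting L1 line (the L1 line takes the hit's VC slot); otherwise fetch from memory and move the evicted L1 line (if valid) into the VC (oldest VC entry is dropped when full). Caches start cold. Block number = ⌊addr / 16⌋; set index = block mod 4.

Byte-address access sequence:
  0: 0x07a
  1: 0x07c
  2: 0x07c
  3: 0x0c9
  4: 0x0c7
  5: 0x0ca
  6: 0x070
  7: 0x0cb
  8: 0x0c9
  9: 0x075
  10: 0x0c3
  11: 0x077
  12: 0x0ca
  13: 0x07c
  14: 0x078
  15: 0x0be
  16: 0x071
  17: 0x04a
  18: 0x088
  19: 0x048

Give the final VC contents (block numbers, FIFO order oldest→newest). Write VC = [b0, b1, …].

#0 0x7a→b7/s3 MISS; vc=[]
#1 0x7c→b7/s3 L1-HIT; vc=[]
#2 0x7c→b7/s3 L1-HIT; vc=[]
#3 0xc9→b12/s0 MISS; vc=[]
#4 0xc7→b12/s0 L1-HIT; vc=[]
#5 0xca→b12/s0 L1-HIT; vc=[]
#6 0x70→b7/s3 L1-HIT; vc=[]
#7 0xcb→b12/s0 L1-HIT; vc=[]
#8 0xc9→b12/s0 L1-HIT; vc=[]
#9 0x75→b7/s3 L1-HIT; vc=[]
#10 0xc3→b12/s0 L1-HIT; vc=[]
#11 0x77→b7/s3 L1-HIT; vc=[]
#12 0xca→b12/s0 L1-HIT; vc=[]
#13 0x7c→b7/s3 L1-HIT; vc=[]
#14 0x78→b7/s3 L1-HIT; vc=[]
#15 0xbe→b11/s3 MISS; vc=[7]
#16 0x71→b7/s3 VC-HIT; vc=[11]
#17 0x4a→b4/s0 MISS; vc=[11,12]
#18 0x88→b8/s0 MISS; vc=[11,12,4]
#19 0x48→b4/s0 VC-HIT; vc=[11,12,8]

VC = [11, 12, 8]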